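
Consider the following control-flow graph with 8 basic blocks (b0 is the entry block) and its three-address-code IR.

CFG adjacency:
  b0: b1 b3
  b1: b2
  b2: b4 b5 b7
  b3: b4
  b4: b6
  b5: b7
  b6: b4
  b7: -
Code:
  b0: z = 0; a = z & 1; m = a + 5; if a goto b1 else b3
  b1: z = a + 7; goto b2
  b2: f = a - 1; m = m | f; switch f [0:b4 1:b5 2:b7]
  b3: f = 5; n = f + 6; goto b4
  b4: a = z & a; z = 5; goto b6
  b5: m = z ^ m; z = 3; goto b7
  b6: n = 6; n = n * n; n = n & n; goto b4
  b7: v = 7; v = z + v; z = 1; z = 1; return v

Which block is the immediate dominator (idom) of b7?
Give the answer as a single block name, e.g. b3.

idom tree: b1←b0 b2←b1 b3←b0 b4←b0 b5←b2 b6←b4 b7←b2
Dom∩ at merges:
  b4: preds {b2,b3,b6}: {b0,b1,b2} ∩ {b0,b3} ∩ {b0,b4,b6} = {b0}; idom=b0
  b7: preds {b2,b5}: {b0,b1,b2} ∩ {b0,b1,b2,b5} = {b0,b1,b2}; idom=b2

idom(b7) = b2

Answer: b2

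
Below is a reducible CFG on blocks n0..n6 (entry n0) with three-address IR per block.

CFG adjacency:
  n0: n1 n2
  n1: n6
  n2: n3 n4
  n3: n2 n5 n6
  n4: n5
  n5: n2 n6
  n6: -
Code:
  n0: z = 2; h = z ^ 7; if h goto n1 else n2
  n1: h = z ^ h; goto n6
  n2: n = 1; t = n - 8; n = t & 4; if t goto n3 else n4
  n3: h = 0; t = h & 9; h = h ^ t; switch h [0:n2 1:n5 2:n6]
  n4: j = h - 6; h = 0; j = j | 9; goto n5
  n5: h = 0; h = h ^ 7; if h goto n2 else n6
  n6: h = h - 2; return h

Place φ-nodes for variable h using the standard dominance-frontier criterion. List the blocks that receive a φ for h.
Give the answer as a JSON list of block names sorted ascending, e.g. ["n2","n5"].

Answer: ["n2", "n5", "n6"]

Derivation:
idom tree: n1←n0 n2←n0 n3←n2 n4←n2 n5←n2 n6←n0
Dom at joins:
  n2: preds {n0,n3,n5}: {n0} ∩ {n0,n2,n3} ∩ {n0,n2,n5} = {n0}; idom=n0
  n5: preds {n3,n4}: {n0,n2,n3} ∩ {n0,n2,n4} = {n0,n2}; idom=n2
  n6: preds {n1,n3,n5}: {n0,n1} ∩ {n0,n2,n3} ∩ {n0,n2,n5} = {n0}; idom=n0

Frontier:
  n2←n0: walk · to n0
  n2←n3: walk n3→n2 to n0
  n2←n5: walk n5→n2 to n0
  n5←n3: walk n3 to n2
  n5←n4: walk n4 to n2
  n6←n1: walk n1 to n0
  n6←n3: walk n3→n2 to n0
  n6←n5: walk n5→n2 to n0
  n0: DF=∅
  n1: DF={n6}
  n2: DF={n2,n6}
  n3: DF={n2,n5,n6}
  n4: DF={n5}
  n5: DF={n2,n6}
  n6: DF=∅

φ for h: defs {n0,n1,n3,n4,n5,n6}
  DF⁺ = {n2,n5,n6}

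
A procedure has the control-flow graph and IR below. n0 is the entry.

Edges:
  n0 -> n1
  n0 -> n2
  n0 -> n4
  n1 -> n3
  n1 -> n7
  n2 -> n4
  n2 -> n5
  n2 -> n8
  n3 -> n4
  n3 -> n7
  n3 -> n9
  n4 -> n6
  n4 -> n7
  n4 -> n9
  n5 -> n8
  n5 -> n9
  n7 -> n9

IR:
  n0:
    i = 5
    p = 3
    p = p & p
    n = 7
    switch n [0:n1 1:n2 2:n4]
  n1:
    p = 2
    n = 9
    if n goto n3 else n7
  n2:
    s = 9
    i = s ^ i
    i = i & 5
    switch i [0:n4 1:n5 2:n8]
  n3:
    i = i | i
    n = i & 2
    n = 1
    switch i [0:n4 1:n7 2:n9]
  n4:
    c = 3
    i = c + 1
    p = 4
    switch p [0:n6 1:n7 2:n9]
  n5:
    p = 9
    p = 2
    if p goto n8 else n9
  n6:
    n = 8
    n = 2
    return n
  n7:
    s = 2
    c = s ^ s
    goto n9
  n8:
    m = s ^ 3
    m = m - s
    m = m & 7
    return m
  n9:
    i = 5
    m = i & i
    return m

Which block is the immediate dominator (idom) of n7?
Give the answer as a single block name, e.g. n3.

idom tree: n1←n0 n2←n0 n3←n1 n4←n0 n5←n2 n6←n4 n7←n0 n8←n2 n9←n0
Dom at joins:
  n4: preds {n0,n2,n3}: {n0} ∩ {n0,n2} ∩ {n0,n1,n3} = {n0}; idom=n0
  n7: preds {n1,n3,n4}: {n0,n1} ∩ {n0,n1,n3} ∩ {n0,n4} = {n0}; idom=n0
  n8: preds {n2,n5}: {n0,n2} ∩ {n0,n2,n5} = {n0,n2}; idom=n2
  n9: preds {n3,n4,n5,n7}: {n0,n1,n3} ∩ {n0,n4} ∩ {n0,n2,n5} ∩ {n0,n7} = {n0}; idom=n0

idom(n7) = n0

Answer: n0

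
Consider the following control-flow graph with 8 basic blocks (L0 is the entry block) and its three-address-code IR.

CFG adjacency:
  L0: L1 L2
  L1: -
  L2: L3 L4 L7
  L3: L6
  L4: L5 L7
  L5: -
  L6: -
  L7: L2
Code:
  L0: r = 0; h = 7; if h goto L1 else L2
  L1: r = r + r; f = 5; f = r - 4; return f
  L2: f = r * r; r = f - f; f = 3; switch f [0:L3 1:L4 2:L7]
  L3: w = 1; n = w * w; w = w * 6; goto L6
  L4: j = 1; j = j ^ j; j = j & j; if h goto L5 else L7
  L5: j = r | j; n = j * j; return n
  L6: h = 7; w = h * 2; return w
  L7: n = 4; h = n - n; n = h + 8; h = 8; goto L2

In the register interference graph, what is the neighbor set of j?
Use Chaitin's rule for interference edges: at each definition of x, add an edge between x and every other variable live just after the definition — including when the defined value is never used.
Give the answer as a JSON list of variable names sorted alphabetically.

Block summaries:
  L0 def {h,r} use ∅
  L1 def {f,r} use {r}
  L2 def {f,r} use {r}
  L3 def {n,w} use ∅
  L4 def {j} use {h}
  L5 def {j,n} use {j,r}
  L6 def {h,w} use ∅
  L7 def {h,n} use ∅

Backward fixpoint:
  L0 li=∅ lo={h,r}
  L1 li={r} lo=∅
  L2 li={h,r} lo={h,r}
  L3 li=∅ lo=∅
  L4 li={h,r} lo={j,r}
  L5 li={j,r} lo=∅
  L6 li=∅ lo=∅
  L7 li={r} lo={h,r}

Interference:
  f↔{h,r}
  h↔{f,j,r}
  j↔{h,r}
  n↔{r,w}
  r↔{f,h,j,n}
  w↔{n}

N(j) = ["h", "r"]

Answer: ["h", "r"]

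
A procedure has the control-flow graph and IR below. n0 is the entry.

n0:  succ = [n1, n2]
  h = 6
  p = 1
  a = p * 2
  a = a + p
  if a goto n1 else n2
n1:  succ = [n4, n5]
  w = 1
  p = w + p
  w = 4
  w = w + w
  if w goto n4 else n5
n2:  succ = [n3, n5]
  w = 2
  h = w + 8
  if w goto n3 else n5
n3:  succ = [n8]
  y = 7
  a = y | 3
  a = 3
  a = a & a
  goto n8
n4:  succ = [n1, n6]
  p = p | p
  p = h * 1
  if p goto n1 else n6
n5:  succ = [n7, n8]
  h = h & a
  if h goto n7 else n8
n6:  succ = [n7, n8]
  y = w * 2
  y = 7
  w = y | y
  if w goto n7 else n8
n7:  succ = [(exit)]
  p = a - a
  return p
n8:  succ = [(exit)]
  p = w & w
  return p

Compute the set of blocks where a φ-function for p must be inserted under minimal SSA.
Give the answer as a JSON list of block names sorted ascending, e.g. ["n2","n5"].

idom tree: n1←n0 n2←n0 n3←n2 n4←n1 n5←n0 n6←n4 n7←n0 n8←n0
Dom at joins:
  n1: preds {n0,n4}: {n0} ∩ {n0,n1,n4} = {n0}; idom=n0
  n5: preds {n1,n2}: {n0,n1} ∩ {n0,n2} = {n0}; idom=n0
  n7: preds {n5,n6}: {n0,n5} ∩ {n0,n1,n4,n6} = {n0}; idom=n0
  n8: preds {n3,n5,n6}: {n0,n2,n3} ∩ {n0,n5} ∩ {n0,n1,n4,n6} = {n0}; idom=n0

Frontier:
  join n1 pred n0: · stop@n0
  join n1 pred n4: n4→n1 stop@n0
  join n5 pred n1: n1 stop@n0
  join n5 pred n2: n2 stop@n0
  join n7 pred n5: n5 stop@n0
  join n7 pred n6: n6→n4→n1 stop@n0
  join n8 pred n3: n3→n2 stop@n0
  join n8 pred n5: n5 stop@n0
  join n8 pred n6: n6→n4→n1 stop@n0
  DF(n0)=∅
  DF(n1)={n1,n5,n7,n8}
  DF(n2)={n5,n8}
  DF(n3)={n8}
  DF(n4)={n1,n7,n8}
  DF(n5)={n7,n8}
  DF(n6)={n7,n8}
  DF(n7)=∅
  DF(n8)=∅

φ for p: defs {n0,n1,n4,n7,n8}
  DF⁺ = {n1,n5,n7,n8}

Answer: ["n1", "n5", "n7", "n8"]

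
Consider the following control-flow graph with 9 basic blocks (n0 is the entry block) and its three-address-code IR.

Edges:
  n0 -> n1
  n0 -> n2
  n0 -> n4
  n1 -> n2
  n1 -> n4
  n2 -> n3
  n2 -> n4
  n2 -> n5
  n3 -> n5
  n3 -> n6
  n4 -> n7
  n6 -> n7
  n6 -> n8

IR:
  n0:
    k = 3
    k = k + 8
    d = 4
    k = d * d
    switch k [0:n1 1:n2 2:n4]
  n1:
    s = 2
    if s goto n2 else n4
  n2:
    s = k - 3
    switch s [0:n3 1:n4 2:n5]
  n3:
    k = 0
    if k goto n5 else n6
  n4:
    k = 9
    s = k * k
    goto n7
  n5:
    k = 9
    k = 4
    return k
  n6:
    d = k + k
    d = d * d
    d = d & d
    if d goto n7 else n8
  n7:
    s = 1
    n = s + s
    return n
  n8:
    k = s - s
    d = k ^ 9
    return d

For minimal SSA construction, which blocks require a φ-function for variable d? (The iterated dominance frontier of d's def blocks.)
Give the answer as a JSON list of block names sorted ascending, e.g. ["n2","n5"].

idom tree: n1←n0 n2←n0 n3←n2 n4←n0 n5←n2 n6←n3 n7←n0 n8←n6
Dom at joins:
  n2: preds {n0,n1}: {n0} ∩ {n0,n1} = {n0}; idom=n0
  n4: preds {n0,n1,n2}: {n0} ∩ {n0,n1} ∩ {n0,n2} = {n0}; idom=n0
  n5: preds {n2,n3}: {n0,n2} ∩ {n0,n2,n3} = {n0,n2}; idom=n2
  n7: preds {n4,n6}: {n0,n4} ∩ {n0,n2,n3,n6} = {n0}; idom=n0

Frontier:
  n2←n0: walk · to n0
  n2←n1: walk n1 to n0
  n4←n0: walk · to n0
  n4←n1: walk n1 to n0
  n4←n2: walk n2 to n0
  n5←n2: walk · to n2
  n5←n3: walk n3 to n2
  n7←n4: walk n4 to n0
  n7←n6: walk n6→n3→n2 to n0
  n0 → ∅
  n1 → {n2,n4}
  n2 → {n4,n7}
  n3 → {n5,n7}
  n4 → {n7}
  n5 → ∅
  n6 → {n7}
  n7 → ∅
  n8 → ∅

φ for d: defs {n0,n6,n8}
  DF⁺ = {n7}

Answer: ["n7"]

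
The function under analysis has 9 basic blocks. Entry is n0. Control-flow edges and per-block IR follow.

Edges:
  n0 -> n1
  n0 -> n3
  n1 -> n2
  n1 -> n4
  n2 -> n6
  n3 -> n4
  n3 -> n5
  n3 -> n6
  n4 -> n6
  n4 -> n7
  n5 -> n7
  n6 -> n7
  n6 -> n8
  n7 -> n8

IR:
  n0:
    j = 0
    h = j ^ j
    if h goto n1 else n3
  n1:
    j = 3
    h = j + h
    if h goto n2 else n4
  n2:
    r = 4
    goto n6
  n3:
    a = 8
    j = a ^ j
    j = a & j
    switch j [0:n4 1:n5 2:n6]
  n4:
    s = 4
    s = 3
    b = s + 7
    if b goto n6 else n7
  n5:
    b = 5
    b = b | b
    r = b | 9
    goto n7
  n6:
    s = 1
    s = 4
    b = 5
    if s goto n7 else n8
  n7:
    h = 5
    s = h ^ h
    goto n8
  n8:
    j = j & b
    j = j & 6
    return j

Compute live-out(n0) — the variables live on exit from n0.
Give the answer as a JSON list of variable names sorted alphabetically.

Answer: ["h", "j"]

Derivation:
def/use:
  n0: {h,j} / ∅
  n1: {h,j} / {h}
  n2: {r} / ∅
  n3: {a,j} / {j}
  n4: {b,s} / ∅
  n5: {b,r} / ∅
  n6: {b,s} / ∅
  n7: {h,s} / ∅
  n8: {j} / {b,j}

Liveness:
  live n0: ∅→{h,j}
  live n1: {h}→{j}
  live n2: {j}→{j}
  live n3: {j}→{j}
  live n4: {j}→{b,j}
  live n5: {j}→{b,j}
  live n6: {j}→{b,j}
  live n7: {b,j}→{b,j}
  live n8: {b,j}→∅

live-out(n0) = ["h", "j"]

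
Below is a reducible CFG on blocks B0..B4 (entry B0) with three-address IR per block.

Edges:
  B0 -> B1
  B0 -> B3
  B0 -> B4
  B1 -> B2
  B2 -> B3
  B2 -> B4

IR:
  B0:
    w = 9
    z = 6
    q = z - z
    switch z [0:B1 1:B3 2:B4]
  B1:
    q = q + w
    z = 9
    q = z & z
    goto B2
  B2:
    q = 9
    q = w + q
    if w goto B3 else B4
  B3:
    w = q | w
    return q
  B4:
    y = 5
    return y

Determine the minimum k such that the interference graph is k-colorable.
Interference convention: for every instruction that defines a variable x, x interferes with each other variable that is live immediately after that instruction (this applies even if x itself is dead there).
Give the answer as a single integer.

def/use:
  B0: {q,w,z} / ∅
  B1: {q,z} / {q,w}
  B2: {q} / {w}
  B3: {w} / {q,w}
  B4: {y} / ∅

Live sets:
  B0 li=∅ lo={q,w}
  B1 li={q,w} lo={w}
  B2 li={w} lo={q,w}
  B3 li={q,w} lo=∅
  B4 li=∅ lo=∅

Conflict graph:
  q: {w,z}
  w: {q,z}
  y: ∅
  z: {q,w}

Registers:
  {q,w,z} pairwise interfere (3-clique) ⇒ χ ≥ 3
  assign q→r0 w→r1 y→r0 z→r2 — no edge inside a register ⇒ χ ≤ 3
  χ = 3

Answer: 3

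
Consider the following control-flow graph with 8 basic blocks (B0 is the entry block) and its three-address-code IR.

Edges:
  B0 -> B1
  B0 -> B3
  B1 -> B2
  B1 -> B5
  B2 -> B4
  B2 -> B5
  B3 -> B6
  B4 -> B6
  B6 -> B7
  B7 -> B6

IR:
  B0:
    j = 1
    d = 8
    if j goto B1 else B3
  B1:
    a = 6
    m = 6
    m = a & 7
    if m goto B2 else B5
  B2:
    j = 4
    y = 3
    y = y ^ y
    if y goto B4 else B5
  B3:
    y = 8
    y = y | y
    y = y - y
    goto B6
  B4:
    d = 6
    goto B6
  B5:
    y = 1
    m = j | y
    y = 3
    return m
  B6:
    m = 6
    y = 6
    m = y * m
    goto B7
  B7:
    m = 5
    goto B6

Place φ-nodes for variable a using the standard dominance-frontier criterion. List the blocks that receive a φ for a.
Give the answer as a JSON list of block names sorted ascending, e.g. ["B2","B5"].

idom tree: B1←B0 B2←B1 B3←B0 B4←B2 B5←B1 B6←B0 B7←B6
Dom∩ at merges:
  B5: preds {B1,B2}: {B0,B1} ∩ {B0,B1,B2} = {B0,B1}; idom=B1
  B6: preds {B3,B4,B7}: {B0,B3} ∩ {B0,B1,B2,B4} ∩ {B0,B6,B7} = {B0}; idom=B0

DF derivation:
  B5←B1: walk · to B1
  B5←B2: walk B2 to B1
  B6←B3: walk B3 to B0
  B6←B4: walk B4→B2→B1 to B0
  B6←B7: walk B7→B6 to B0
  B0 → ∅
  B1 → {B6}
  B2 → {B5,B6}
  B3 → {B6}
  B4 → {B6}
  B5 → ∅
  B6 → {B6}
  B7 → {B6}

φ for a: defs {B1}
  DF⁺ = {B6}

Answer: ["B6"]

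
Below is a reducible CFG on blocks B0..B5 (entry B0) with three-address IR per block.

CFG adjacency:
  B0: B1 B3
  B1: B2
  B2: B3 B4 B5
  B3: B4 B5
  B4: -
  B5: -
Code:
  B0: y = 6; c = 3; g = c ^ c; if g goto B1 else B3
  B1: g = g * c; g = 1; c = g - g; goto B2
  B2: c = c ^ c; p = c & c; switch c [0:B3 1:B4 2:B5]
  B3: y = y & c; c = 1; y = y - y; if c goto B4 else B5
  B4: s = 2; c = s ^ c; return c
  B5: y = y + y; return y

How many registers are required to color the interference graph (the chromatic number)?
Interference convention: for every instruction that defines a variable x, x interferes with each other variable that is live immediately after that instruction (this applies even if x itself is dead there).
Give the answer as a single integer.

Answer: 3

Analysis:
def/use:
  B0: {c,g,y} / ∅
  B1: {c,g} / {c,g}
  B2: {c,p} / {c}
  B3: {c,y} / {c,y}
  B4: {c,s} / {c}
  B5: {y} / {y}

Live sets:
  B0: in=∅ out={c,g,y}
  B1: in={c,g,y} out={c,y}
  B2: in={c,y} out={c,y}
  B3: in={c,y} out={c,y}
  B4: in={c} out=∅
  B5: in={y} out=∅

Conflict graph:
  c↔{g,p,s,y}
  g↔{c,y}
  p↔{c,y}
  s↔{c}
  y↔{c,g,p}

Colouring:
  clique {c,g,y} ⇒ need ≥ 3
  3-colouring: R0={c}  R1={s,y}  R2={g,p}
  χ = 3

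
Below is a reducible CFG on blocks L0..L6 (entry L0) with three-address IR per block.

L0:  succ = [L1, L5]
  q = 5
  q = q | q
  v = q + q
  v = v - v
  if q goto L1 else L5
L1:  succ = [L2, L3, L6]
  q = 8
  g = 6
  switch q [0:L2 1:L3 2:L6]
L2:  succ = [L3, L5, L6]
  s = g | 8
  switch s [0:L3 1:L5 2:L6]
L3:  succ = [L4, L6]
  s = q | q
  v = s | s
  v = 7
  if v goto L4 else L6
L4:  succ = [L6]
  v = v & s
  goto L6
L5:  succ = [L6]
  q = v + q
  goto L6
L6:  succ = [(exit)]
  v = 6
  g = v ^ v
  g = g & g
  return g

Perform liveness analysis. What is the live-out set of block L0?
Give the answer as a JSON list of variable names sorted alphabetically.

Per-block:
  L0: {q,v} / ∅
  L1: {g,q} / ∅
  L2: {s} / {g}
  L3: {s,v} / {q}
  L4: {v} / {s,v}
  L5: {q} / {q,v}
  L6: {g,v} / ∅

Live sets:
  L0: in=∅ out={q,v}
  L1: in={v} out={g,q,v}
  L2: in={g,q,v} out={q,v}
  L3: in={q} out={s,v}
  L4: in={s,v} out=∅
  L5: in={q,v} out=∅
  L6: in=∅ out=∅

live-out(L0) = ["q", "v"]

Answer: ["q", "v"]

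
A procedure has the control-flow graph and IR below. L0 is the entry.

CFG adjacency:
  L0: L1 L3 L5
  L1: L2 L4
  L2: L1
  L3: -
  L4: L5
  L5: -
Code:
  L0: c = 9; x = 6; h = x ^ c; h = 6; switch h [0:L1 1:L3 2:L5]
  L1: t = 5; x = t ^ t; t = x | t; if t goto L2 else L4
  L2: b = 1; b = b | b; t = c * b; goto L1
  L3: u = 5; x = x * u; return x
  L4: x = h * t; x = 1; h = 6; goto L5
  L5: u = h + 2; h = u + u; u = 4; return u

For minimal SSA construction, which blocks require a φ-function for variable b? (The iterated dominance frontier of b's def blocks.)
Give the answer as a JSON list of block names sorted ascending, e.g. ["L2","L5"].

idom tree: L1←L0 L2←L1 L3←L0 L4←L1 L5←L0
Dom∩ at merges:
  L1: preds {L0,L2}: {L0} ∩ {L0,L1,L2} = {L0}; idom=L0
  L5: preds {L0,L4}: {L0} ∩ {L0,L1,L4} = {L0}; idom=L0

DF walk-up:
  L1←L0: walk · to L0
  L1←L2: walk L2→L1 to L0
  L5←L0: walk · to L0
  L5←L4: walk L4→L1 to L0
  DF(L0)=∅
  DF(L1)={L1,L5}
  DF(L2)={L1}
  DF(L3)=∅
  DF(L4)={L5}
  DF(L5)=∅

φ for b: defs {L2}
  DF⁺ = {L1,L5}

Answer: ["L1", "L5"]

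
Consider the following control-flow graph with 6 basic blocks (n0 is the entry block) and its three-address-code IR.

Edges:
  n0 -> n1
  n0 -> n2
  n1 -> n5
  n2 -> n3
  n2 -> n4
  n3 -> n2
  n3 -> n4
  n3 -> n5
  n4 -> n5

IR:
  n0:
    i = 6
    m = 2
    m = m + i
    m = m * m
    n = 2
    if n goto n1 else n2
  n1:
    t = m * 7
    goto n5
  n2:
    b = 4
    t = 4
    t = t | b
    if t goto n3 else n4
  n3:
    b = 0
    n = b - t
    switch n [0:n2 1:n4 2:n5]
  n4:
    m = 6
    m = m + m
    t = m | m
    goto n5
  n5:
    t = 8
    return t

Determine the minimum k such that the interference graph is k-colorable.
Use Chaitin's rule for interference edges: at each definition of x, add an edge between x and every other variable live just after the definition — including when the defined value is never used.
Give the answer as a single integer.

Per-block:
  n0 def {i,m,n} use ∅
  n1 def {t} use {m}
  n2 def {b,t} use ∅
  n3 def {b,n} use {t}
  n4 def {m,t} use ∅
  n5 def {t} use ∅

Live sets:
  n0: in=∅ out={m}
  n1: in={m} out=∅
  n2: in=∅ out={t}
  n3: in={t} out=∅
  n4: in=∅ out=∅
  n5: in=∅ out=∅

Interference:
  b: {t}
  i: {m}
  m: {i,n}
  n: {m}
  t: {b}

Registers:
  lower bound: {b,t} mutually conflict ⇒ χ ≥ 2
  2-colouring: R0={b,m}  R1={i,n,t}
  χ = 2

Answer: 2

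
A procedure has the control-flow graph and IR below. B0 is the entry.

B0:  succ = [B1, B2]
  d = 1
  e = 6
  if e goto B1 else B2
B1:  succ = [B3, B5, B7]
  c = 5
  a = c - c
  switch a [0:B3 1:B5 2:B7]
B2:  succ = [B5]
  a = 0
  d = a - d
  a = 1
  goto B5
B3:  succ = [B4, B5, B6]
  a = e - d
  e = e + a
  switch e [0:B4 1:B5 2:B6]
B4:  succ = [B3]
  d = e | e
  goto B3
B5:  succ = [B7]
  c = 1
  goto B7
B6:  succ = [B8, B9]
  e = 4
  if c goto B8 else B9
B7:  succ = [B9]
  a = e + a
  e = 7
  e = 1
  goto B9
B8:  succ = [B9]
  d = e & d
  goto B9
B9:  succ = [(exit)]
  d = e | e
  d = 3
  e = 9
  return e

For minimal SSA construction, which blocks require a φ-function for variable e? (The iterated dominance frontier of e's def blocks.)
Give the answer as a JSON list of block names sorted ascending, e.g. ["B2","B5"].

idom tree: B1←B0 B2←B0 B3←B1 B4←B3 B5←B0 B6←B3 B7←B0 B8←B6 B9←B0
Dom∩ at merges:
  B3: preds {B1,B4}: {B0,B1} ∩ {B0,B1,B3,B4} = {B0,B1}; idom=B1
  B5: preds {B1,B2,B3}: {B0,B1} ∩ {B0,B2} ∩ {B0,B1,B3} = {B0}; idom=B0
  B7: preds {B1,B5}: {B0,B1} ∩ {B0,B5} = {B0}; idom=B0
  B9: preds {B6,B7,B8}: {B0,B1,B3,B6} ∩ {B0,B7} ∩ {B0,B1,B3,B6,B8} = {B0}; idom=B0

DF walk-up:
  join B3 pred B1: · stop@B1
  join B3 pred B4: B4→B3 stop@B1
  join B5 pred B1: B1 stop@B0
  join B5 pred B2: B2 stop@B0
  join B5 pred B3: B3→B1 stop@B0
  join B7 pred B1: B1 stop@B0
  join B7 pred B5: B5 stop@B0
  join B9 pred B6: B6→B3→B1 stop@B0
  join B9 pred B7: B7 stop@B0
  join B9 pred B8: B8→B6→B3→B1 stop@B0
  B0 → ∅
  B1 → {B5,B7,B9}
  B2 → {B5}
  B3 → {B3,B5,B9}
  B4 → {B3}
  B5 → {B7}
  B6 → {B9}
  B7 → {B9}
  B8 → {B9}
  B9 → ∅

φ for e: defs {B0,B3,B6,B7,B9}
  DF⁺ = {B3,B5,B7,B9}

Answer: ["B3", "B5", "B7", "B9"]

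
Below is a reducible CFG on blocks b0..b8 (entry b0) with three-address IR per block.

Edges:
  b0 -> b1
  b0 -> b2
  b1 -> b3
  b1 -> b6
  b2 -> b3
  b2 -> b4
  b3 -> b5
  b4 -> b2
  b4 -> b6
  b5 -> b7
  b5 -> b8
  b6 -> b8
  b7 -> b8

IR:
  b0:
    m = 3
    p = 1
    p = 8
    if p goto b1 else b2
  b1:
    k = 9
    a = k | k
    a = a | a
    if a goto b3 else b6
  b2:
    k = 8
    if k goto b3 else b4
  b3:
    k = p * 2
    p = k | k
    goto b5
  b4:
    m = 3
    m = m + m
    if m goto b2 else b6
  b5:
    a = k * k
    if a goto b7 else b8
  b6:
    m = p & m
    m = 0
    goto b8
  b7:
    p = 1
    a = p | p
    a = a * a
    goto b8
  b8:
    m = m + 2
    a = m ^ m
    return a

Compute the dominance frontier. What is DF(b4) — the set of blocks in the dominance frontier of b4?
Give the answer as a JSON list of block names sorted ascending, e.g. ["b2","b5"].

Answer: ["b2", "b6"]

Working:
idom tree: b1←b0 b2←b0 b3←b0 b4←b2 b5←b3 b6←b0 b7←b5 b8←b0
Dom at joins:
  b2: preds {b0,b4}: {b0} ∩ {b0,b2,b4} = {b0}; idom=b0
  b3: preds {b1,b2}: {b0,b1} ∩ {b0,b2} = {b0}; idom=b0
  b6: preds {b1,b4}: {b0,b1} ∩ {b0,b2,b4} = {b0}; idom=b0
  b8: preds {b5,b6,b7}: {b0,b3,b5} ∩ {b0,b6} ∩ {b0,b3,b5,b7} = {b0}; idom=b0

DF walk-up:
  join b2 pred b0: · stop@b0
  join b2 pred b4: b4→b2 stop@b0
  join b3 pred b1: b1 stop@b0
  join b3 pred b2: b2 stop@b0
  join b6 pred b1: b1 stop@b0
  join b6 pred b4: b4→b2 stop@b0
  join b8 pred b5: b5→b3 stop@b0
  join b8 pred b6: b6 stop@b0
  join b8 pred b7: b7→b5→b3 stop@b0
  DF(b0)=∅
  DF(b1)={b3,b6}
  DF(b2)={b2,b3,b6}
  DF(b3)={b8}
  DF(b4)={b2,b6}
  DF(b5)={b8}
  DF(b6)={b8}
  DF(b7)={b8}
  DF(b8)=∅

DF(b4) = ["b2", "b6"]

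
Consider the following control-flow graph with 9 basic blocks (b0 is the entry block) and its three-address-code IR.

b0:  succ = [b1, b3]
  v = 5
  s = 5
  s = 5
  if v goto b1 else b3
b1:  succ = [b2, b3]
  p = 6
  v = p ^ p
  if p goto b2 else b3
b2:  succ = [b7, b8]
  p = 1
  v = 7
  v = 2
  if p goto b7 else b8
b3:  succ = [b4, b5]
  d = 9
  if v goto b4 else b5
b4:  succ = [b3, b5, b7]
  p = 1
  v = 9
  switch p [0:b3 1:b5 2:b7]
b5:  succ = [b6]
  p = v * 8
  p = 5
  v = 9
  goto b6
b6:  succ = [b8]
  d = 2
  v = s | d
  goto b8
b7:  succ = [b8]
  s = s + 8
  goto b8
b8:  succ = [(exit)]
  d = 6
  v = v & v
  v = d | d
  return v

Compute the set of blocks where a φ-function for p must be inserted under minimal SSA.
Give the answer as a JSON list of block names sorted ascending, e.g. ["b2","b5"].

Answer: ["b3", "b5", "b7", "b8"]

Working:
idom tree: b1←b0 b2←b1 b3←b0 b4←b3 b5←b3 b6←b5 b7←b0 b8←b0
Dom∩ at merges:
  b3: preds {b0,b1,b4}: {b0} ∩ {b0,b1} ∩ {b0,b3,b4} = {b0}; idom=b0
  b5: preds {b3,b4}: {b0,b3} ∩ {b0,b3,b4} = {b0,b3}; idom=b3
  b7: preds {b2,b4}: {b0,b1,b2} ∩ {b0,b3,b4} = {b0}; idom=b0
  b8: preds {b2,b6,b7}: {b0,b1,b2} ∩ {b0,b3,b5,b6} ∩ {b0,b7} = {b0}; idom=b0

Frontier:
  join b3 pred b0: · stop@b0
  join b3 pred b1: b1 stop@b0
  join b3 pred b4: b4→b3 stop@b0
  join b5 pred b3: · stop@b3
  join b5 pred b4: b4 stop@b3
  join b7 pred b2: b2→b1 stop@b0
  join b7 pred b4: b4→b3 stop@b0
  join b8 pred b2: b2→b1 stop@b0
  join b8 pred b6: b6→b5→b3 stop@b0
  join b8 pred b7: b7 stop@b0
  b0: DF=∅
  b1: DF={b3,b7,b8}
  b2: DF={b7,b8}
  b3: DF={b3,b7,b8}
  b4: DF={b3,b5,b7}
  b5: DF={b8}
  b6: DF={b8}
  b7: DF={b8}
  b8: DF=∅

φ for p: defs {b1,b2,b4,b5}
  DF⁺ = {b3,b5,b7,b8}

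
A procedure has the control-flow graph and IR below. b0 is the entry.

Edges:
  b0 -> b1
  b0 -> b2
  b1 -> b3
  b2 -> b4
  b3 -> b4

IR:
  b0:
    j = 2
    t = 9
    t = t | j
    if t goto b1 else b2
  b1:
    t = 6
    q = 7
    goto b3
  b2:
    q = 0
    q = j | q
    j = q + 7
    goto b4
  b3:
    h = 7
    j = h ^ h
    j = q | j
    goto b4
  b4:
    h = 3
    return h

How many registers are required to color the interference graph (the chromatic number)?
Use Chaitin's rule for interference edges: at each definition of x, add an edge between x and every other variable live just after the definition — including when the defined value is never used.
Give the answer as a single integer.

Answer: 2

Analysis:
Per-block:
  b0: {j,t} / ∅
  b1: {q,t} / ∅
  b2: {j,q} / {j}
  b3: {h,j} / {q}
  b4: {h} / ∅

Liveness:
  b0 li=∅ lo={j}
  b1 li=∅ lo={q}
  b2 li={j} lo=∅
  b3 li={q} lo=∅
  b4 li=∅ lo=∅

Interfere edges:
  h: {q}
  j: {q,t}
  q: {h,j}
  t: {j}

Colouring:
  clique {h,q} ⇒ need ≥ 2
  assign h→r0 j→r0 q→r1 t→r1 — no edge inside a register ⇒ χ ≤ 2
  χ = 2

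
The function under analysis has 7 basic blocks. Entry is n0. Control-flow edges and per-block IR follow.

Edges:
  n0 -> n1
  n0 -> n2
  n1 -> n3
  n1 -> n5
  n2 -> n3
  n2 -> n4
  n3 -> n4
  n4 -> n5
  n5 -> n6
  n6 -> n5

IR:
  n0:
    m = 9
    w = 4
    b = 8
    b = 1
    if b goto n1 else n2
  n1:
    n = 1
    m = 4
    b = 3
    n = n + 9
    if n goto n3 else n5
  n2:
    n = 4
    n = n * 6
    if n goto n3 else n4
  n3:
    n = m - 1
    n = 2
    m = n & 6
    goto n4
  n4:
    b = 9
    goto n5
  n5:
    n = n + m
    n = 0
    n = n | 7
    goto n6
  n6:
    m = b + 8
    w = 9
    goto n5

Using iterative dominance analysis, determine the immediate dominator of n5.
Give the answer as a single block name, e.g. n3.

idom tree: n1←n0 n2←n0 n3←n0 n4←n0 n5←n0 n6←n5
Join-block Dom:
  n3: preds {n1,n2}: {n0,n1} ∩ {n0,n2} = {n0}; idom=n0
  n4: preds {n2,n3}: {n0,n2} ∩ {n0,n3} = {n0}; idom=n0
  n5: preds {n1,n4,n6}: {n0,n1} ∩ {n0,n4} ∩ {n0,n5,n6} = {n0}; idom=n0

idom(n5) = n0

Answer: n0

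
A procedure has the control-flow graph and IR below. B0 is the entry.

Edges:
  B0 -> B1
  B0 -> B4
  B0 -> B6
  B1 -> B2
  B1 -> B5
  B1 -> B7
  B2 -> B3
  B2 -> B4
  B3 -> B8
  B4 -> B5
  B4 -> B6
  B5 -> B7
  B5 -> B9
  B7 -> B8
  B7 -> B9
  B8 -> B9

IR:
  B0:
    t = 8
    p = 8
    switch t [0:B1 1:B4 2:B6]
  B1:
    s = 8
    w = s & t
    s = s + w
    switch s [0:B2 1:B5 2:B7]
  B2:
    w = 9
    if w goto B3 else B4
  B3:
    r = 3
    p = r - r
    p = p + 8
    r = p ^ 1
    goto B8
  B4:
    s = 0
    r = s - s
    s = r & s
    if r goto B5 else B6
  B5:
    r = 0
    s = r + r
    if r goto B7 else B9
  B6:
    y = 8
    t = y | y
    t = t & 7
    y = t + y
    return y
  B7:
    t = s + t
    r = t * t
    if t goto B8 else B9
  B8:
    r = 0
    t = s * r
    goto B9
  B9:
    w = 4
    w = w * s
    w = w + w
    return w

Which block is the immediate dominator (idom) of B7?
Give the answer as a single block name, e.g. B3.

idom tree: B1←B0 B2←B1 B3←B2 B4←B0 B5←B0 B6←B0 B7←B0 B8←B0 B9←B0
Dom at joins:
  B4: preds {B0,B2}: {B0} ∩ {B0,B1,B2} = {B0}; idom=B0
  B5: preds {B1,B4}: {B0,B1} ∩ {B0,B4} = {B0}; idom=B0
  B6: preds {B0,B4}: {B0} ∩ {B0,B4} = {B0}; idom=B0
  B7: preds {B1,B5}: {B0,B1} ∩ {B0,B5} = {B0}; idom=B0
  B8: preds {B3,B7}: {B0,B1,B2,B3} ∩ {B0,B7} = {B0}; idom=B0
  B9: preds {B5,B7,B8}: {B0,B5} ∩ {B0,B7} ∩ {B0,B8} = {B0}; idom=B0

idom(B7) = B0

Answer: B0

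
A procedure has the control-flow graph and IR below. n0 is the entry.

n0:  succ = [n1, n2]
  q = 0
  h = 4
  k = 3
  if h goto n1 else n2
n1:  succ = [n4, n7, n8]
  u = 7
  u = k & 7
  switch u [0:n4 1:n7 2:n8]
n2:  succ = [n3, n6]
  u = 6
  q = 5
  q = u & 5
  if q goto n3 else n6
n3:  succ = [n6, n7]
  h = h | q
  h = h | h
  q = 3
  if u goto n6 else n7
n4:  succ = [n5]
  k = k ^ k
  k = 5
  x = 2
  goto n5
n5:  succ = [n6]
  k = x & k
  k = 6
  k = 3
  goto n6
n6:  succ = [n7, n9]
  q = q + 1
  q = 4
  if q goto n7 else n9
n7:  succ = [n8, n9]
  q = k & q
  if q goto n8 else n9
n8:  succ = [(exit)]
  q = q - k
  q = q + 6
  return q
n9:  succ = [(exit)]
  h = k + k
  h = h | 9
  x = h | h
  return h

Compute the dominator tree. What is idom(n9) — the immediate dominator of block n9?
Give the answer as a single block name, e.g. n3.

idom tree: n1←n0 n2←n0 n3←n2 n4←n1 n5←n4 n6←n0 n7←n0 n8←n0 n9←n0
Dom at joins:
  n6: preds {n2,n3,n5}: {n0,n2} ∩ {n0,n2,n3} ∩ {n0,n1,n4,n5} = {n0}; idom=n0
  n7: preds {n1,n3,n6}: {n0,n1} ∩ {n0,n2,n3} ∩ {n0,n6} = {n0}; idom=n0
  n8: preds {n1,n7}: {n0,n1} ∩ {n0,n7} = {n0}; idom=n0
  n9: preds {n6,n7}: {n0,n6} ∩ {n0,n7} = {n0}; idom=n0

idom(n9) = n0

Answer: n0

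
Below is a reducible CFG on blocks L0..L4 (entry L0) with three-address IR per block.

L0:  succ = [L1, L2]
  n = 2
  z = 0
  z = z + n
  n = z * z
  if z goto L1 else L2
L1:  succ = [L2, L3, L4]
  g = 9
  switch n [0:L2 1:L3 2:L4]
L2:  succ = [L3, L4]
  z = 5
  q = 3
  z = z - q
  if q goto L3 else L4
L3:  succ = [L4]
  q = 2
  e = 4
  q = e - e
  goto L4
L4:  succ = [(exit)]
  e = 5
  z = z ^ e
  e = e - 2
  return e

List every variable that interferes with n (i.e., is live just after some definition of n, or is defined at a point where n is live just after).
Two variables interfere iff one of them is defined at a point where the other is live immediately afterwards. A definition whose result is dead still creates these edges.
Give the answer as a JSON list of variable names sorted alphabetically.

Answer: ["g", "z"]

Working:
Block summaries:
  L0 def {n,z} use ∅
  L1 def {g} use {n}
  L2 def {q,z} use ∅
  L3 def {e,q} use ∅
  L4 def {e,z} use {z}

Backward fixpoint:
  L0 li=∅ lo={n,z}
  L1 li={n,z} lo={z}
  L2 li=∅ lo={z}
  L3 li={z} lo={z}
  L4 li={z} lo=∅

Conflict graph:
  e — {z}
  g — {n,z}
  n — {g,z}
  q — {z}
  z — {e,g,n,q}

N(n) = ["g", "z"]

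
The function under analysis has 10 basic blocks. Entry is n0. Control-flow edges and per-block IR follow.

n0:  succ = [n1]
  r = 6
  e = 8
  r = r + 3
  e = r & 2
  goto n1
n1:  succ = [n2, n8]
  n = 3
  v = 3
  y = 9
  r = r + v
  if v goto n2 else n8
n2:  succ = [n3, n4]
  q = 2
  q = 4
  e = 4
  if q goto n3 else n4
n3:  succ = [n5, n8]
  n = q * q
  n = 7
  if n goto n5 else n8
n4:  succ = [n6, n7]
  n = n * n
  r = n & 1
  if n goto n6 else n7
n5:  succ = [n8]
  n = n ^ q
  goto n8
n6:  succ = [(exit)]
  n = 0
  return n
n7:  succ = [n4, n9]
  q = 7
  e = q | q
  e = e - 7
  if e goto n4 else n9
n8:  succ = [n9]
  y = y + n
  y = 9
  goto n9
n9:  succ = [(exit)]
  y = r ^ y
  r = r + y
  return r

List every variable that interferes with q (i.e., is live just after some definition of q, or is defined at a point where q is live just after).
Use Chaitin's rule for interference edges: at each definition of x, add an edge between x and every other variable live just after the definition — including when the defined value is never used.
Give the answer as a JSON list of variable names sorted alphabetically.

Answer: ["e", "n", "r", "y"]

Analysis:
Per-block:
  n0: {e,r} / ∅
  n1: {n,r,v,y} / {r}
  n2: {e,q} / ∅
  n3: {n} / {q}
  n4: {n,r} / {n}
  n5: {n} / {n,q}
  n6: {n} / ∅
  n7: {e,q} / ∅
  n8: {y} / {n,y}
  n9: {r,y} / {r,y}

Backward fixpoint:
  live n0: ∅→{r}
  live n1: {r}→{n,r,y}
  live n2: {n,r,y}→{n,q,r,y}
  live n3: {q,r,y}→{n,q,r,y}
  live n4: {n,y}→{n,r,y}
  live n5: {n,q,r,y}→{n,r,y}
  live n6: ∅→∅
  live n7: {n,r,y}→{n,r,y}
  live n8: {n,r,y}→{r,y}
  live n9: {r,y}→∅

Interference:
  e — {n,q,r,y}
  n — {e,q,r,v,y}
  q — {e,n,r,y}
  r — {e,n,q,v,y}
  v — {n,r,y}
  y — {e,n,q,r,v}

N(q) = ["e", "n", "r", "y"]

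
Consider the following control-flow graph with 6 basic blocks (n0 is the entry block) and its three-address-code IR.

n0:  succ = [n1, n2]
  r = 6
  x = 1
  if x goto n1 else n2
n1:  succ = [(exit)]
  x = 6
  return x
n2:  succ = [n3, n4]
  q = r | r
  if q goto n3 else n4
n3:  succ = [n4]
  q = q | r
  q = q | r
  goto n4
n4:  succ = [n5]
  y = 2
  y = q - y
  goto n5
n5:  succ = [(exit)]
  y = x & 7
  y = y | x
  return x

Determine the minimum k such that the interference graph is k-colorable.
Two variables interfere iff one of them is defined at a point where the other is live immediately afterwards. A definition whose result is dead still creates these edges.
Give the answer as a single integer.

def/use:
  n0 def {r,x} use ∅
  n1 def {x} use ∅
  n2 def {q} use {r}
  n3 def {q} use {q,r}
  n4 def {y} use {q}
  n5 def {y} use {x}

Live sets:
  live n0: ∅→{r,x}
  live n1: ∅→∅
  live n2: {r,x}→{q,r,x}
  live n3: {q,r,x}→{q,x}
  live n4: {q,x}→{x}
  live n5: {x}→∅

Conflict graph:
  q: {r,x,y}
  r: {q,x}
  x: {q,r,y}
  y: {q,x}

Colouring:
  clique {q,r,x} ⇒ need ≥ 3
  3-colouring: c0={q}  c1={x}  c2={r,y}
  χ = 3

Answer: 3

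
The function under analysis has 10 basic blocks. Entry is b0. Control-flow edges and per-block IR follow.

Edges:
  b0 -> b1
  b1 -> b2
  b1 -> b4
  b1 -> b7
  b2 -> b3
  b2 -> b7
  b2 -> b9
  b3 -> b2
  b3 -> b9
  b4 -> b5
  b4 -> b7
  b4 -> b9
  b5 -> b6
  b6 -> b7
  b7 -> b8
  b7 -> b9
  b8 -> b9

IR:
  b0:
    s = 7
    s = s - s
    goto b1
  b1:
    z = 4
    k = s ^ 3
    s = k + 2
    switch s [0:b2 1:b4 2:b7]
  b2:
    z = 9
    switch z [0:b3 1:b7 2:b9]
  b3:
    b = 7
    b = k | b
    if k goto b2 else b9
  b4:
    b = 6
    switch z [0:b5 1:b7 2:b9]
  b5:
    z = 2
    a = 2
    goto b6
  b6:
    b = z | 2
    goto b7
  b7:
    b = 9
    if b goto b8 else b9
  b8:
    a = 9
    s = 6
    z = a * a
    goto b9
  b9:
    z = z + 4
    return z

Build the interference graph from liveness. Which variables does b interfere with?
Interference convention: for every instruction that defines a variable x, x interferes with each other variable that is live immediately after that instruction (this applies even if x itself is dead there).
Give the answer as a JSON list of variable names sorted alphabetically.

Answer: ["k", "z"]

Working:
Block summaries:
  b0: def={s} ue=∅
  b1: def={k,s,z} ue={s}
  b2: def={z} ue=∅
  b3: def={b} ue={k}
  b4: def={b} ue={z}
  b5: def={a,z} ue=∅
  b6: def={b} ue={z}
  b7: def={b} ue=∅
  b8: def={a,s,z} ue=∅
  b9: def={z} ue={z}

Live sets:
  live b0: ∅→{s}
  live b1: {s}→{k,z}
  live b2: {k}→{k,z}
  live b3: {k,z}→{k,z}
  live b4: {z}→{z}
  live b5: ∅→{z}
  live b6: {z}→{z}
  live b7: {z}→{z}
  live b8: ∅→{z}
  live b9: {z}→∅

Conflict graph:
  a↔{s,z}
  b↔{k,z}
  k↔{b,s,z}
  s↔{a,k,z}
  z↔{a,b,k,s}

N(b) = ["k", "z"]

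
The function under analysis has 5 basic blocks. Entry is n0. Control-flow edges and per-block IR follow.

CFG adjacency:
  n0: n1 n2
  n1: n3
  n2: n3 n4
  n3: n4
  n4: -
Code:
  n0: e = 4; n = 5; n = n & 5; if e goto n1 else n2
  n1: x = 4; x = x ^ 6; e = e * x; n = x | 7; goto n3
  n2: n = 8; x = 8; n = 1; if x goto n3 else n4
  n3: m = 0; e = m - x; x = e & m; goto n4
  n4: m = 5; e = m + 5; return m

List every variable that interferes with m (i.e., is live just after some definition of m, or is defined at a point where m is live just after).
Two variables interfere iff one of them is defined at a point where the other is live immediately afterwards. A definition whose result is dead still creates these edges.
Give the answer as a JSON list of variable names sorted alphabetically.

Answer: ["e", "x"]

Derivation:
Block summaries:
  n0: {e,n} / ∅
  n1: {e,n,x} / {e}
  n2: {n,x} / ∅
  n3: {e,m,x} / {x}
  n4: {e,m} / ∅

Backward fixpoint:
  live n0: ∅→{e}
  live n1: {e}→{x}
  live n2: ∅→{x}
  live n3: {x}→∅
  live n4: ∅→∅

Interfere edges:
  e — {m,n,x}
  m — {e,x}
  n — {e,x}
  x — {e,m,n}

N(m) = ["e", "x"]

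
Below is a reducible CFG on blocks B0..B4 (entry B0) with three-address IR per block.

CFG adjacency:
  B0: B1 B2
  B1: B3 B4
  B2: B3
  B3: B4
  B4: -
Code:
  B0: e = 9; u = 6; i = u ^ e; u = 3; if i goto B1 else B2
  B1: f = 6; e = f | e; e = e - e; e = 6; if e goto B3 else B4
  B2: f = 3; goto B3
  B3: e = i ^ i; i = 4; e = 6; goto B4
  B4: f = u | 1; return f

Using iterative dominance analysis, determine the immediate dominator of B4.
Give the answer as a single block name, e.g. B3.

Answer: B0

Analysis:
idom tree: B1←B0 B2←B0 B3←B0 B4←B0
Dom at joins:
  B3: preds {B1,B2}: {B0,B1} ∩ {B0,B2} = {B0}; idom=B0
  B4: preds {B1,B3}: {B0,B1} ∩ {B0,B3} = {B0}; idom=B0

idom(B4) = B0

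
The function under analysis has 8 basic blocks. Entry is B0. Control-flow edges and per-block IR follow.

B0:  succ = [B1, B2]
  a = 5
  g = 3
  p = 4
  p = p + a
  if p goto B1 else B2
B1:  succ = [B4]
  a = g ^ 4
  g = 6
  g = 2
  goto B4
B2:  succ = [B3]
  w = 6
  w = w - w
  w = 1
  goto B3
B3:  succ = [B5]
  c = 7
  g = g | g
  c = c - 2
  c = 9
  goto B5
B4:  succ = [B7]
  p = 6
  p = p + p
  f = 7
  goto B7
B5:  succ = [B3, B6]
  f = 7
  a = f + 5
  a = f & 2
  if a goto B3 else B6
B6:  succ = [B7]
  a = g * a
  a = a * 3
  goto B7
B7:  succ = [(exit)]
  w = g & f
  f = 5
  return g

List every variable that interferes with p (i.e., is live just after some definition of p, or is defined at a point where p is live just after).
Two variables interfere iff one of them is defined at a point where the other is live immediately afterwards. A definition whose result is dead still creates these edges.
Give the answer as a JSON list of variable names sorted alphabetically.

Block summaries:
  B0: {a,g,p} / ∅
  B1: {a,g} / {g}
  B2: {w} / ∅
  B3: {c,g} / {g}
  B4: {f,p} / ∅
  B5: {a,f} / ∅
  B6: {a} / {a,g}
  B7: {f,w} / {f,g}

Live sets:
  B0 li=∅ lo={g}
  B1 li={g} lo={g}
  B2 li={g} lo={g}
  B3 li={g} lo={g}
  B4 li={g} lo={f,g}
  B5 li={g} lo={a,f,g}
  B6 li={a,f,g} lo={f,g}
  B7 li={f,g} lo=∅

Interfere edges:
  a — {f,g,p}
  c — {g}
  f — {a,g}
  g — {a,c,f,p,w}
  p — {a,g}
  w — {g}

N(p) = ["a", "g"]

Answer: ["a", "g"]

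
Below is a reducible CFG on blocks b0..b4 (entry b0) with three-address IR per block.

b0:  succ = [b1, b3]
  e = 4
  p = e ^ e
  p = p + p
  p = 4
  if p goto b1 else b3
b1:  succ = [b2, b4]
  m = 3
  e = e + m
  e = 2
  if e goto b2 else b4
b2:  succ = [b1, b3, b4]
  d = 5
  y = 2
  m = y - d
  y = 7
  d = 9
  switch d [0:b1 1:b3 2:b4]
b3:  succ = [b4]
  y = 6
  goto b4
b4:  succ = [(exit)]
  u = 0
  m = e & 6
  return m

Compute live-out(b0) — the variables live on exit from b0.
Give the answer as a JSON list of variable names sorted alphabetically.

Answer: ["e"]

Working:
Per-block:
  b0: {e,p} / ∅
  b1: {e,m} / {e}
  b2: {d,m,y} / ∅
  b3: {y} / ∅
  b4: {m,u} / {e}

Liveness:
  live b0: ∅→{e}
  live b1: {e}→{e}
  live b2: {e}→{e}
  live b3: {e}→{e}
  live b4: {e}→∅

live-out(b0) = ["e"]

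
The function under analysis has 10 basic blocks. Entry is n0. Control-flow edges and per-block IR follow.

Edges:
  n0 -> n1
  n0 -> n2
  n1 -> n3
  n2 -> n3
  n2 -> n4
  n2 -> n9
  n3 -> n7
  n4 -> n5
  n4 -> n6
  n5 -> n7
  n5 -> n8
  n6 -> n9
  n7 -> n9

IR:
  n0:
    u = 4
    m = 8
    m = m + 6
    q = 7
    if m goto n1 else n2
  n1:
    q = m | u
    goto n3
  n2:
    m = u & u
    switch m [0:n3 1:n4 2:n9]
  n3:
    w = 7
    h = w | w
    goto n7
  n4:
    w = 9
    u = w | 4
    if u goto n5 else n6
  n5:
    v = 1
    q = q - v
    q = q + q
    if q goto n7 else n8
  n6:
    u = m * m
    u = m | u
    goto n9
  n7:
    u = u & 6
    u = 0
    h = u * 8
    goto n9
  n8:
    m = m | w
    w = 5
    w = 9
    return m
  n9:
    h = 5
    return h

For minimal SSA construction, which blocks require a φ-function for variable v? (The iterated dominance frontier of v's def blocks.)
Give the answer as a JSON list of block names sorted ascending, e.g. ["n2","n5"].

idom tree: n1←n0 n2←n0 n3←n0 n4←n2 n5←n4 n6←n4 n7←n0 n8←n5 n9←n0
Dom at joins:
  n3: preds {n1,n2}: {n0,n1} ∩ {n0,n2} = {n0}; idom=n0
  n7: preds {n3,n5}: {n0,n3} ∩ {n0,n2,n4,n5} = {n0}; idom=n0
  n9: preds {n2,n6,n7}: {n0,n2} ∩ {n0,n2,n4,n6} ∩ {n0,n7} = {n0}; idom=n0

DF walk-up:
  join n3 pred n1: n1 stop@n0
  join n3 pred n2: n2 stop@n0
  join n7 pred n3: n3 stop@n0
  join n7 pred n5: n5→n4→n2 stop@n0
  join n9 pred n2: n2 stop@n0
  join n9 pred n6: n6→n4→n2 stop@n0
  join n9 pred n7: n7 stop@n0
  n0 → ∅
  n1 → {n3}
  n2 → {n3,n7,n9}
  n3 → {n7}
  n4 → {n7,n9}
  n5 → {n7}
  n6 → {n9}
  n7 → {n9}
  n8 → ∅
  n9 → ∅

φ for v: defs {n5}
  DF⁺ = {n7,n9}

Answer: ["n7", "n9"]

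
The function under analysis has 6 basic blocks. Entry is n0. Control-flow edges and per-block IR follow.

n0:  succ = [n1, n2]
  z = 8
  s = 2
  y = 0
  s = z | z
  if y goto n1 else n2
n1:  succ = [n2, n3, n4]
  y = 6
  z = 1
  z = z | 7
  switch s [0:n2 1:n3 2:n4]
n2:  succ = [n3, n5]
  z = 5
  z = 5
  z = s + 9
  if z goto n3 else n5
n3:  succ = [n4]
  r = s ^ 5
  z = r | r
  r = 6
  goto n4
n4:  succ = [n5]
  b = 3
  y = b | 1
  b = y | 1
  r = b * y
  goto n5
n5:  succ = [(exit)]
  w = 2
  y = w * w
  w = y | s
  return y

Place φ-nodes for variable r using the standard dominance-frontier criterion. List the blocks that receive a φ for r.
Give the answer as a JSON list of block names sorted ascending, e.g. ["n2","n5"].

idom tree: n1←n0 n2←n0 n3←n0 n4←n0 n5←n0
Join-block Dom:
  n2: preds {n0,n1}: {n0} ∩ {n0,n1} = {n0}; idom=n0
  n3: preds {n1,n2}: {n0,n1} ∩ {n0,n2} = {n0}; idom=n0
  n4: preds {n1,n3}: {n0,n1} ∩ {n0,n3} = {n0}; idom=n0
  n5: preds {n2,n4}: {n0,n2} ∩ {n0,n4} = {n0}; idom=n0

Frontier:
  join n2 pred n0: · stop@n0
  join n2 pred n1: n1 stop@n0
  join n3 pred n1: n1 stop@n0
  join n3 pred n2: n2 stop@n0
  join n4 pred n1: n1 stop@n0
  join n4 pred n3: n3 stop@n0
  join n5 pred n2: n2 stop@n0
  join n5 pred n4: n4 stop@n0
  n0 → ∅
  n1 → {n2,n3,n4}
  n2 → {n3,n5}
  n3 → {n4}
  n4 → {n5}
  n5 → ∅

φ for r: defs {n3,n4}
  DF⁺ = {n4,n5}

Answer: ["n4", "n5"]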